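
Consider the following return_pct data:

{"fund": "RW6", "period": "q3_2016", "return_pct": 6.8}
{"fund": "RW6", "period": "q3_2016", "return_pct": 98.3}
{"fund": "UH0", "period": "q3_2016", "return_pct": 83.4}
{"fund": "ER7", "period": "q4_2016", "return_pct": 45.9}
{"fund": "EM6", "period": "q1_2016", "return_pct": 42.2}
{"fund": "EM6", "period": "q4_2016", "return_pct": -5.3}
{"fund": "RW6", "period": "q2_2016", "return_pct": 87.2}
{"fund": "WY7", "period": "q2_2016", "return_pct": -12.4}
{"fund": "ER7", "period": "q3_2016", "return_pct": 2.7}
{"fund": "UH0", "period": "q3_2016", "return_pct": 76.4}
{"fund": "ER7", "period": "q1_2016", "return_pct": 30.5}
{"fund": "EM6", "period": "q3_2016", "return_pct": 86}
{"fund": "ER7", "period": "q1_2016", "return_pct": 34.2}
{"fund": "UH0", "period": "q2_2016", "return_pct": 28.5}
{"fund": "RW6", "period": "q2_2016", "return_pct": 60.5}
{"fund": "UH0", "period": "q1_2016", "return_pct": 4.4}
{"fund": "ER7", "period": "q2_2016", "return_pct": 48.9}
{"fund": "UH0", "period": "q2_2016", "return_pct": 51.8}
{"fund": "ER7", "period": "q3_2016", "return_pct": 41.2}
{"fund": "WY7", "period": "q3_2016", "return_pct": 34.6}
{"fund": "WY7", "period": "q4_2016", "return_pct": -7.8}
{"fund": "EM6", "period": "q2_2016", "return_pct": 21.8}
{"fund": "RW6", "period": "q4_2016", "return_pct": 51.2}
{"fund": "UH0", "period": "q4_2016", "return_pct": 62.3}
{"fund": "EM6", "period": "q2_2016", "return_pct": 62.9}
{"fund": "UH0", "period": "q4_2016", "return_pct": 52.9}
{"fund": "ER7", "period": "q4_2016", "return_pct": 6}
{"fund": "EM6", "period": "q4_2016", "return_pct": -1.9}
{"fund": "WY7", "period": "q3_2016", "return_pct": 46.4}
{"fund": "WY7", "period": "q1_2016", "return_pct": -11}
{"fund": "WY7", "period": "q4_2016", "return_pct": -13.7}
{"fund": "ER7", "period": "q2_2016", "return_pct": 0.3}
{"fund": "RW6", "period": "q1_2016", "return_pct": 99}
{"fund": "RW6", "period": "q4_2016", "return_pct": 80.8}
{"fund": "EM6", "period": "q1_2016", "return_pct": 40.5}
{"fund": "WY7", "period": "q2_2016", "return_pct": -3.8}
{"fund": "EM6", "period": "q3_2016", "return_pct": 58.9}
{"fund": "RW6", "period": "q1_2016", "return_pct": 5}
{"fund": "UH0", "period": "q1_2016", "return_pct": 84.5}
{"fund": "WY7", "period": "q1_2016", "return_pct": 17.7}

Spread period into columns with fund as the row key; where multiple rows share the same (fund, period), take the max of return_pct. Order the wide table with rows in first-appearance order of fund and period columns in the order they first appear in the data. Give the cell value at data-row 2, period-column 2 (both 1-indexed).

With rows in first-appearance order of fund, row 2 is fund=UH0. period columns in first-appearance order: q3_2016, q4_2016, q1_2016, q2_2016; column 2 is q4_2016.
Long rows with fund=UH0, period=q4_2016: max(62.3, 52.9) = 62.3.

62.3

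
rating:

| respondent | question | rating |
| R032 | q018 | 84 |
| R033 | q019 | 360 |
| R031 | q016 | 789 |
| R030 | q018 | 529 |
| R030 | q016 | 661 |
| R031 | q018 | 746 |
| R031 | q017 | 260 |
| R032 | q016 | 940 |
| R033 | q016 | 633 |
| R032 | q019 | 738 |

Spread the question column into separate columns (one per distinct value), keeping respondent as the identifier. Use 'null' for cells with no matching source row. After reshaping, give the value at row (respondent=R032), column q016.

The long row with respondent=R032, question=q016 has rating=940.

940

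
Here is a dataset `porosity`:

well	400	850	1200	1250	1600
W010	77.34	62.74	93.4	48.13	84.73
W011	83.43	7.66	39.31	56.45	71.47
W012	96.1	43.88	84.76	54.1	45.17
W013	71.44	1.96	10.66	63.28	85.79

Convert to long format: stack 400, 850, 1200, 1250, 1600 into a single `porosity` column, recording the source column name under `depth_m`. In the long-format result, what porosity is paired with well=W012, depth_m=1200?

Unpivoting turns each (well, wide-column) pair into one long row.
The wide cell at row W012, column 1200 holds 84.76, so the long row (W012, 1200) has porosity=84.76.

84.76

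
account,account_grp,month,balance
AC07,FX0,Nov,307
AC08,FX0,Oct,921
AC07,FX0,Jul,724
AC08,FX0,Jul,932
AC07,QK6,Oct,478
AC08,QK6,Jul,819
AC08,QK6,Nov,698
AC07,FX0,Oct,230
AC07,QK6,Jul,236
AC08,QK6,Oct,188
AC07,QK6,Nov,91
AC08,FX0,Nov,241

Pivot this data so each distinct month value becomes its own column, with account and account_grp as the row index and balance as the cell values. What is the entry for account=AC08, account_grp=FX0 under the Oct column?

921

Wide layout: rows indexed by account and account_grp, columns are the 3 distinct month values (Nov, Oct, Jul).
Cell (account=AC08, account_grp=FX0, month=Oct) draws from the long row where account=AC08, account_grp=FX0 and month=Oct, which has balance=921.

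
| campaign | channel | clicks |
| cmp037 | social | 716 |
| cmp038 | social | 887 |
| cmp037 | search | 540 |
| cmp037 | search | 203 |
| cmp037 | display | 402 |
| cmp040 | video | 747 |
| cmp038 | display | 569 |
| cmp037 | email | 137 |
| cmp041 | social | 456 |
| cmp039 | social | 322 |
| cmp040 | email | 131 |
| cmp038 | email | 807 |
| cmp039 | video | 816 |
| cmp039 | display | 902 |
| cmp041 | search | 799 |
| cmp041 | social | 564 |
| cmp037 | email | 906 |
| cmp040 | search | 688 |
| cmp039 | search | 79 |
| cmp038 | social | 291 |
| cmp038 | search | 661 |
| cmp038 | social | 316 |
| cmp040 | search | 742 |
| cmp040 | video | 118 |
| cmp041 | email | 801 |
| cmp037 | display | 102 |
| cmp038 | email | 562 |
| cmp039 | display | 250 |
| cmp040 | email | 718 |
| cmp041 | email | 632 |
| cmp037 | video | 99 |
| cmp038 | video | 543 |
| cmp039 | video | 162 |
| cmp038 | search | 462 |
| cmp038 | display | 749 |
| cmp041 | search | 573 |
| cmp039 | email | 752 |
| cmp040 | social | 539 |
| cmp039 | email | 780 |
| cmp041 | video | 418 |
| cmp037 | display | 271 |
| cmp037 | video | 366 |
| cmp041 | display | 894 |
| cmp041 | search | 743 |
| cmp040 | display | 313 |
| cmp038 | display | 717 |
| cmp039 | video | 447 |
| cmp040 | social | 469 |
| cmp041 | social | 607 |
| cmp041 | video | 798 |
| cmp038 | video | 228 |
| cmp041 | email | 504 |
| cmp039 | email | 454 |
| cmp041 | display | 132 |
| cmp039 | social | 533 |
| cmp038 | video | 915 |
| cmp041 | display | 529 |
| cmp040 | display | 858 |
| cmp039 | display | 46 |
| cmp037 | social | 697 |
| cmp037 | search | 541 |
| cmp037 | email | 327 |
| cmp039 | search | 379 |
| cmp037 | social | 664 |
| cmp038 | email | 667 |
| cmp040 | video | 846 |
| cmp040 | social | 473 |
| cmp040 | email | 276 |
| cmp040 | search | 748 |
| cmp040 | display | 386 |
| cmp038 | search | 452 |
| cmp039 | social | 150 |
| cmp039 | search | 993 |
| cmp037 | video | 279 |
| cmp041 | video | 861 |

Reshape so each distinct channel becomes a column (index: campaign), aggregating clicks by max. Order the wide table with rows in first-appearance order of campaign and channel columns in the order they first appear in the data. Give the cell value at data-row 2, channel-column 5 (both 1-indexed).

With rows in first-appearance order of campaign, row 2 is campaign=cmp038. channel columns in first-appearance order: social, search, display, video, email; column 5 is email.
Long rows with campaign=cmp038, channel=email: max(807, 562, 667) = 807.

807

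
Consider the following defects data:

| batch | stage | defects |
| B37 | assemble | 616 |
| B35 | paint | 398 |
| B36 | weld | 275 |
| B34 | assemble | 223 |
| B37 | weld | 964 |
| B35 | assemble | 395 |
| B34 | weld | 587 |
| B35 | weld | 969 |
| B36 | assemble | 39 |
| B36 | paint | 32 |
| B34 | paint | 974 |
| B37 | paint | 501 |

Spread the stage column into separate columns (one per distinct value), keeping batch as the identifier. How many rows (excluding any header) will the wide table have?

4 distinct batch values → 4 rows.

4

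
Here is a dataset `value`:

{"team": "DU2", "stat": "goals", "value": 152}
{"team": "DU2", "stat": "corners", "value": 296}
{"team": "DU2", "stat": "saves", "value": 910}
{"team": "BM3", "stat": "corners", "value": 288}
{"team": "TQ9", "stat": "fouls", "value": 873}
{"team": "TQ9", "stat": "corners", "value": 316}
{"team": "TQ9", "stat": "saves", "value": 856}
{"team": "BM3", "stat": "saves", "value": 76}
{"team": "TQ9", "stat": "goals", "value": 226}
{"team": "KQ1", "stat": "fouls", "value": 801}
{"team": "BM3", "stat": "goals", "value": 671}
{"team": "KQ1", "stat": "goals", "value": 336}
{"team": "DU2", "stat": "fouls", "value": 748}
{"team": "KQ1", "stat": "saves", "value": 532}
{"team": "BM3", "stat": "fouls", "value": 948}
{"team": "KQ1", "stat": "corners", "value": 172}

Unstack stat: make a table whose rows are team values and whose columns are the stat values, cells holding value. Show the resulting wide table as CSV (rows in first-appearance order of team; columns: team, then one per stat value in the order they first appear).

Columns: team plus the 4 distinct stat values (goals, corners, saves, fouls).
For example, row DU2 column goals takes value=152 from the long row (DU2, goals).

team,goals,corners,saves,fouls
DU2,152,296,910,748
BM3,671,288,76,948
TQ9,226,316,856,873
KQ1,336,172,532,801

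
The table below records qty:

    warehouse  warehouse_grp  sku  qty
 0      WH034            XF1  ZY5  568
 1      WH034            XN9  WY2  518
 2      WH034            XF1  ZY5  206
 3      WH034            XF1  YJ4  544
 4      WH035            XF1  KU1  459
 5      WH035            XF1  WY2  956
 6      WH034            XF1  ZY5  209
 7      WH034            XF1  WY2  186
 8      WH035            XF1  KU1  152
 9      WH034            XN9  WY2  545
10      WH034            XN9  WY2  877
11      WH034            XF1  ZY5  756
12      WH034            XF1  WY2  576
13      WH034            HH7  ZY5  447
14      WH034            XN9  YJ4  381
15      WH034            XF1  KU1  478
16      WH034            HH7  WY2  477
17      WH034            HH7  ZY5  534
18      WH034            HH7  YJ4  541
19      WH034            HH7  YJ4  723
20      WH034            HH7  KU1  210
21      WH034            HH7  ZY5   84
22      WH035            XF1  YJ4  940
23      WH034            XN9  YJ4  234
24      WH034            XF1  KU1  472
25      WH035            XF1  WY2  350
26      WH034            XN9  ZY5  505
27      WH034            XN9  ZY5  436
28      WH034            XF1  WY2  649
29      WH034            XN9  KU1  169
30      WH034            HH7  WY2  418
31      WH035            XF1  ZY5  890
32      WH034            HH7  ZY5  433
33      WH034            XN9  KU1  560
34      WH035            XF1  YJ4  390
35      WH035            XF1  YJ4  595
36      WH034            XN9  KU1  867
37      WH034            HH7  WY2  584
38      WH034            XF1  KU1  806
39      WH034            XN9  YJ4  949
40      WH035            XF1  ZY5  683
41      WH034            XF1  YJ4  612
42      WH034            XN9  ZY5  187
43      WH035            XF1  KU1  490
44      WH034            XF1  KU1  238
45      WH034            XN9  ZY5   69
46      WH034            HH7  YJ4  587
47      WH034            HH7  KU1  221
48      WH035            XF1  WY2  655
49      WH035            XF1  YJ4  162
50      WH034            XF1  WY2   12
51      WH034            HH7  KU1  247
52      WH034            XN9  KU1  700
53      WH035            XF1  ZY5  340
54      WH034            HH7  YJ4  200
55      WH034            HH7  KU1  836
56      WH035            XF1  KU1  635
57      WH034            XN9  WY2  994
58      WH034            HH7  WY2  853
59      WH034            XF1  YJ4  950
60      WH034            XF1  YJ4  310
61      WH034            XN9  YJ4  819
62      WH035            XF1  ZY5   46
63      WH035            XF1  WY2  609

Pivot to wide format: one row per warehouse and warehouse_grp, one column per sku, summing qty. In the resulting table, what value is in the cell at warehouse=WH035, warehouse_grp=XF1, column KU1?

Rows with warehouse=WH035, warehouse_grp=XF1 and sku=KU1: qty values are 459, 152, 490, 635.
459 + 152 + 490 + 635 = 1736.

1736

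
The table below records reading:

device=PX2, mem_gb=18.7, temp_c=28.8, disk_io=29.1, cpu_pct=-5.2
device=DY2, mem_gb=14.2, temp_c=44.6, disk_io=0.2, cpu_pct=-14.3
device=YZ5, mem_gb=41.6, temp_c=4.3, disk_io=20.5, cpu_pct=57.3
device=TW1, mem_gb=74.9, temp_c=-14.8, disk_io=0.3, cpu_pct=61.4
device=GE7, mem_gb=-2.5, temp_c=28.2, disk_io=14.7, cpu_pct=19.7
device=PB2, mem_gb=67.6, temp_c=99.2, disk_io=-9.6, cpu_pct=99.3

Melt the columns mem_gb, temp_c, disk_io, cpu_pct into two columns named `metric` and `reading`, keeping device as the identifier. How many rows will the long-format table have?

6 device values × 4 melted columns = 24 rows.

24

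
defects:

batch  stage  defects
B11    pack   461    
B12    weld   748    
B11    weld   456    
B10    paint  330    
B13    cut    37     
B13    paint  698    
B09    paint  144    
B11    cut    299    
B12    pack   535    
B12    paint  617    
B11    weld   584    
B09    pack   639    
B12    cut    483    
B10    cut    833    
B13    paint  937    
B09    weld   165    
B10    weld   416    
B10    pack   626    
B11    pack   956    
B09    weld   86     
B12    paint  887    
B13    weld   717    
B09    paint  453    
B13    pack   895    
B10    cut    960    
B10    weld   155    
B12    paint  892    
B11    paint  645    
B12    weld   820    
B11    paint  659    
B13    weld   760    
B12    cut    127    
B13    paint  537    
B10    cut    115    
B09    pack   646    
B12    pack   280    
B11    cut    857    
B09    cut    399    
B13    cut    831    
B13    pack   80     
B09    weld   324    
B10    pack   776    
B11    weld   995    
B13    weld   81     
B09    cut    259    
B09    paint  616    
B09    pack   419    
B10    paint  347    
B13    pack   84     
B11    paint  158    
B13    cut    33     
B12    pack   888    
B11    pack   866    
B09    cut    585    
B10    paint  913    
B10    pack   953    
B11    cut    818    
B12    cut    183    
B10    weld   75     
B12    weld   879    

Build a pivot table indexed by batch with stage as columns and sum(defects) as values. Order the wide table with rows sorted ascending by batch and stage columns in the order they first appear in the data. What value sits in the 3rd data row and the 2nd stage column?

With rows sorted ascending by batch, row 3 is batch=B11. stage columns in first-appearance order: pack, weld, paint, cut; column 2 is weld.
Long rows with batch=B11, stage=weld: 456 + 584 + 995 = 2035.

2035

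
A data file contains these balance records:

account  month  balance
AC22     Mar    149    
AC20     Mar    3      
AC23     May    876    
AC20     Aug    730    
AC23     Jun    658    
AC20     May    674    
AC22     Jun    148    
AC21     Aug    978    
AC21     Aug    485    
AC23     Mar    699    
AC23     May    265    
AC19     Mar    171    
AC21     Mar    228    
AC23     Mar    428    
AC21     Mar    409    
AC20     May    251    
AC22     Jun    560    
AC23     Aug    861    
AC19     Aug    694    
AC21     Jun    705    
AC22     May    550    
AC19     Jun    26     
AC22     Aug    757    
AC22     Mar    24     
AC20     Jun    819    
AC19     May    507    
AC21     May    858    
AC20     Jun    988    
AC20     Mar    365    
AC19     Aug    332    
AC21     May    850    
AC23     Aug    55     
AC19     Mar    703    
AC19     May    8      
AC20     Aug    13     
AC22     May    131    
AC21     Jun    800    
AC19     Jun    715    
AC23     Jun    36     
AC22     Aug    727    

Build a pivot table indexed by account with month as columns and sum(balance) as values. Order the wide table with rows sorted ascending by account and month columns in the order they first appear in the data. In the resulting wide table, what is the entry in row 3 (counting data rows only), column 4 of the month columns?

With rows sorted ascending by account, row 3 is account=AC21. month columns in first-appearance order: Mar, May, Aug, Jun; column 4 is Jun.
Long rows with account=AC21, month=Jun: 705 + 800 = 1505.

1505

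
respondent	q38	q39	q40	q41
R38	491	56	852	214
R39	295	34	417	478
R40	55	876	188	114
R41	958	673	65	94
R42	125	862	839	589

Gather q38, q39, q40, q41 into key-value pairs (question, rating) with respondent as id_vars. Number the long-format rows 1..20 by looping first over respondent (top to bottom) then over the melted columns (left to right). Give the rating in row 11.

188

20 rows total (5 × 4). Row 11: index ⌊(11-1)/4⌋ = 2 into respondent → R40; (11-1) mod 4 = 2 into the melted columns → q40.
So row 11 is (R40, q40, 188); rating = 188.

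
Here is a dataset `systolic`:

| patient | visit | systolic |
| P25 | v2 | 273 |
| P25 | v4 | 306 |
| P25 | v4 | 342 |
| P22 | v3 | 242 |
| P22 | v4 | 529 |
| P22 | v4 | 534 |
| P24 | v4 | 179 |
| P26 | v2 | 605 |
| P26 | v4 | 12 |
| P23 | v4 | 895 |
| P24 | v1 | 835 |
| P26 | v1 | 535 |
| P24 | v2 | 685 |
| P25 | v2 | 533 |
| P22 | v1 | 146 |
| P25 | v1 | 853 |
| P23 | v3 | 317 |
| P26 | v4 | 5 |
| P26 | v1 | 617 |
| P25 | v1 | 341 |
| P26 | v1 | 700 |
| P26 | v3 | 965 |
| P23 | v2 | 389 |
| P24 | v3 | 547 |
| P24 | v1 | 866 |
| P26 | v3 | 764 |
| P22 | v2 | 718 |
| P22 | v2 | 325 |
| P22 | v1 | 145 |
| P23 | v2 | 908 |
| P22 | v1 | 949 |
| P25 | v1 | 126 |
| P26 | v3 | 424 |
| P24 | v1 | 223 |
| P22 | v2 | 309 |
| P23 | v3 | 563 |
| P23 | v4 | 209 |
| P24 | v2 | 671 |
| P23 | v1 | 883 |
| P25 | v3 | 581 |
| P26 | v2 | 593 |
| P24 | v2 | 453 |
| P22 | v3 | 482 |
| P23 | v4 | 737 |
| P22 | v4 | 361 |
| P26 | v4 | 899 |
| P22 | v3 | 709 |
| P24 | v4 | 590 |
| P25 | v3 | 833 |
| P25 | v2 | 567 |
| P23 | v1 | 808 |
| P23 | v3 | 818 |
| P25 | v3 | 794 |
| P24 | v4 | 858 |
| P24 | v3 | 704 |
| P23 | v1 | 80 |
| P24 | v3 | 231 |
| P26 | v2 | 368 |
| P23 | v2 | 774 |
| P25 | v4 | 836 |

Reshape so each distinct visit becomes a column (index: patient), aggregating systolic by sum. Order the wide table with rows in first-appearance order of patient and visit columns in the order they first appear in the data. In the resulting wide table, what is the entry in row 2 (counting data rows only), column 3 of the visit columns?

With rows in first-appearance order of patient, row 2 is patient=P22. visit columns in first-appearance order: v2, v4, v3, v1; column 3 is v3.
Long rows with patient=P22, visit=v3: 242 + 482 + 709 = 1433.

1433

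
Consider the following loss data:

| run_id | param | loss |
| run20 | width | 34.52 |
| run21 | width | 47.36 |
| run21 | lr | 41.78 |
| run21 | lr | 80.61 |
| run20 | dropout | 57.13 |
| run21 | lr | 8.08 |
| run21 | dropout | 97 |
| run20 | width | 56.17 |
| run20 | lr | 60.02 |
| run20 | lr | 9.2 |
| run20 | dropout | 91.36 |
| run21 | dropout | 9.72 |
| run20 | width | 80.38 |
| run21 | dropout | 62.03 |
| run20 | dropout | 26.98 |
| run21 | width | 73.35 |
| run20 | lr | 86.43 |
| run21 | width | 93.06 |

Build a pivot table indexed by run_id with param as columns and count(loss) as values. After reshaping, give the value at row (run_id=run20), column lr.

Rows with run_id=run20 and param=lr: loss values are 60.02, 9.2, 86.43.
3 rows match — count = 3.

3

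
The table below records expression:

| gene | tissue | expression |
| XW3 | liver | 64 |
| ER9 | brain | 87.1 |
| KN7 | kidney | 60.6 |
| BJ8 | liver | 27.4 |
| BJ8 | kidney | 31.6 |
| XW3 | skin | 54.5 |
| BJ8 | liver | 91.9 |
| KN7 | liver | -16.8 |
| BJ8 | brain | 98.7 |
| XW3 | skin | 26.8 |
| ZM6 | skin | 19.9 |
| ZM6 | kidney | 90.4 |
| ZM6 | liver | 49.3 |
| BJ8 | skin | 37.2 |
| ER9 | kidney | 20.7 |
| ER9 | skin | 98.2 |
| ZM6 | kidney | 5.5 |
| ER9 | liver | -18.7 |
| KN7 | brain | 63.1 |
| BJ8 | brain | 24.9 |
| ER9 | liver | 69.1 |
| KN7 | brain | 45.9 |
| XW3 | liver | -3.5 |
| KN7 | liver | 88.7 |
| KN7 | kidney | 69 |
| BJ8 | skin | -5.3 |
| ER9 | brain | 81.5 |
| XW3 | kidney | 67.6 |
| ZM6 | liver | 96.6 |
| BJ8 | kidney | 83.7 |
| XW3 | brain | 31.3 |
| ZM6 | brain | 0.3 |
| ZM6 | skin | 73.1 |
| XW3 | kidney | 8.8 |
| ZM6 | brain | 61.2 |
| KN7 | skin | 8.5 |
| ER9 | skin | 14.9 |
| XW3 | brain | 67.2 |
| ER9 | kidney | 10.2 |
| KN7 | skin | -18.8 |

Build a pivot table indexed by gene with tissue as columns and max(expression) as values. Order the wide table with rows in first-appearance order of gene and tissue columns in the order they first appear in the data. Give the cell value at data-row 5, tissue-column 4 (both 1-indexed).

73.1

With rows in first-appearance order of gene, row 5 is gene=ZM6. tissue columns in first-appearance order: liver, brain, kidney, skin; column 4 is skin.
Long rows with gene=ZM6, tissue=skin: max(19.9, 73.1) = 73.1.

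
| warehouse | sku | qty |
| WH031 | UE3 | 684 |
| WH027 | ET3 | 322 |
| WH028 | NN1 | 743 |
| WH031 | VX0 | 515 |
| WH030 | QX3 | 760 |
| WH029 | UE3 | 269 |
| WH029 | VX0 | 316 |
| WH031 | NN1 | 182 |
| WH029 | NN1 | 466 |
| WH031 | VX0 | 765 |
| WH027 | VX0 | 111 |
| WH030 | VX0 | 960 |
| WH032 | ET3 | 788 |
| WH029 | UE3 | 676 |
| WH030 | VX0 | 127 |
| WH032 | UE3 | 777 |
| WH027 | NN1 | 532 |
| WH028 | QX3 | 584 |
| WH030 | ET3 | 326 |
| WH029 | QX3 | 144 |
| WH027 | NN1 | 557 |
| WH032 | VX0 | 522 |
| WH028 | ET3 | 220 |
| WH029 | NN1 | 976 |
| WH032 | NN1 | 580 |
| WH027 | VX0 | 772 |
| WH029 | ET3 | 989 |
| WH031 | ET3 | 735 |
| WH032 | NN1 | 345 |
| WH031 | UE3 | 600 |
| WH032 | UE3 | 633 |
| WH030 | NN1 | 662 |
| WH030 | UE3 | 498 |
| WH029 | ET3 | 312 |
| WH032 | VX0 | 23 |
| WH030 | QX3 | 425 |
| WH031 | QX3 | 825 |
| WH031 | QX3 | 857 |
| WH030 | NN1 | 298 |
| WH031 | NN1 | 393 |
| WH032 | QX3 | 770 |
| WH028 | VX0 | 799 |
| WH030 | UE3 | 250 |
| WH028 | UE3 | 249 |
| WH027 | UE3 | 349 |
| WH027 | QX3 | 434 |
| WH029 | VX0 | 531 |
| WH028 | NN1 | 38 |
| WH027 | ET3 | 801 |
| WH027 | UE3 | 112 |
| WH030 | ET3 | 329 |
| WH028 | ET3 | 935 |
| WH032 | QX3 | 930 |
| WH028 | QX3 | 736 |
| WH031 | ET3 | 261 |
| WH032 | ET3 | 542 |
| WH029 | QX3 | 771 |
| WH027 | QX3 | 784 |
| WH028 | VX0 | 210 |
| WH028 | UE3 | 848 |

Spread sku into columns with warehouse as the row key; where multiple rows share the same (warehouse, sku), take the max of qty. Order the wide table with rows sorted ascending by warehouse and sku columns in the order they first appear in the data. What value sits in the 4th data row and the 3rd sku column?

662

With rows sorted ascending by warehouse, row 4 is warehouse=WH030. sku columns in first-appearance order: UE3, ET3, NN1, VX0, QX3; column 3 is NN1.
Long rows with warehouse=WH030, sku=NN1: max(662, 298) = 662.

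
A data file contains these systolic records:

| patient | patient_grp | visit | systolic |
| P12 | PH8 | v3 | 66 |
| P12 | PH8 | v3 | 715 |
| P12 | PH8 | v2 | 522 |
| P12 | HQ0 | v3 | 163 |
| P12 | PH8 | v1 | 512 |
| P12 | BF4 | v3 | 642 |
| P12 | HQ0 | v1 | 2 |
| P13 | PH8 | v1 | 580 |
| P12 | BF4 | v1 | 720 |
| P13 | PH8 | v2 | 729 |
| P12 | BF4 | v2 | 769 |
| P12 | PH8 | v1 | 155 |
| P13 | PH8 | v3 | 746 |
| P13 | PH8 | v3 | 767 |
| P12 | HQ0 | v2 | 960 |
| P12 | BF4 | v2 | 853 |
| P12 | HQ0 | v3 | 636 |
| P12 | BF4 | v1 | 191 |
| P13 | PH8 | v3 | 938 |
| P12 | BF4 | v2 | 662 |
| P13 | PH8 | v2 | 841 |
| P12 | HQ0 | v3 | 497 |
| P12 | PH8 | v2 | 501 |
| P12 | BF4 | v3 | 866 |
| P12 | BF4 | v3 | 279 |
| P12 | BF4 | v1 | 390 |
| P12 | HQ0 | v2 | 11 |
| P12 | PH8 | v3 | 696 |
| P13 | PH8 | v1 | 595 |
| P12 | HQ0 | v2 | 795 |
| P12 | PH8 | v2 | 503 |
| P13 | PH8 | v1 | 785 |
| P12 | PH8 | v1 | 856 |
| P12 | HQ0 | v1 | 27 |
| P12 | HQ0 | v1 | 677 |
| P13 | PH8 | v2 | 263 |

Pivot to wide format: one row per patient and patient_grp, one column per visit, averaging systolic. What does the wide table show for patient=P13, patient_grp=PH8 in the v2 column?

611

Rows with patient=P13, patient_grp=PH8 and visit=v2: systolic values are 729, 841, 263.
(729 + 841 + 263) / 3 = 611.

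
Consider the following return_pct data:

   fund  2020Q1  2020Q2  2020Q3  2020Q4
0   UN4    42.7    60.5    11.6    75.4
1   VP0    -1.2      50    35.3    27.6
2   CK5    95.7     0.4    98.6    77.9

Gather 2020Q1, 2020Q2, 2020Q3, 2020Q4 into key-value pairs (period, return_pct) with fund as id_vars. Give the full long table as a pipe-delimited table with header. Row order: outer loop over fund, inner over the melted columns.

Each (fund, column) pair becomes one row: 3 × 4 = 12 rows.
For example, (UN4, 2020Q1) → return_pct=42.7.

| fund | period | return_pct |
| UN4 | 2020Q1 | 42.7 |
| UN4 | 2020Q2 | 60.5 |
| UN4 | 2020Q3 | 11.6 |
| UN4 | 2020Q4 | 75.4 |
| VP0 | 2020Q1 | -1.2 |
| VP0 | 2020Q2 | 50 |
| VP0 | 2020Q3 | 35.3 |
| VP0 | 2020Q4 | 27.6 |
| CK5 | 2020Q1 | 95.7 |
| CK5 | 2020Q2 | 0.4 |
| CK5 | 2020Q3 | 98.6 |
| CK5 | 2020Q4 | 77.9 |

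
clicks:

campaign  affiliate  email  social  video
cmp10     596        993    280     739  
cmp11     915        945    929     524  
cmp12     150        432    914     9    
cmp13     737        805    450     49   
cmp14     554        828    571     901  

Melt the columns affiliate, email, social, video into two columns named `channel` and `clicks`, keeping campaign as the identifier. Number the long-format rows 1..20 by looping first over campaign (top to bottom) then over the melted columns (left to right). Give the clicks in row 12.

20 rows total (5 × 4). Row 12: index ⌊(12-1)/4⌋ = 2 into campaign → cmp12; (12-1) mod 4 = 3 into the melted columns → video.
So row 12 is (cmp12, video, 9); clicks = 9.

9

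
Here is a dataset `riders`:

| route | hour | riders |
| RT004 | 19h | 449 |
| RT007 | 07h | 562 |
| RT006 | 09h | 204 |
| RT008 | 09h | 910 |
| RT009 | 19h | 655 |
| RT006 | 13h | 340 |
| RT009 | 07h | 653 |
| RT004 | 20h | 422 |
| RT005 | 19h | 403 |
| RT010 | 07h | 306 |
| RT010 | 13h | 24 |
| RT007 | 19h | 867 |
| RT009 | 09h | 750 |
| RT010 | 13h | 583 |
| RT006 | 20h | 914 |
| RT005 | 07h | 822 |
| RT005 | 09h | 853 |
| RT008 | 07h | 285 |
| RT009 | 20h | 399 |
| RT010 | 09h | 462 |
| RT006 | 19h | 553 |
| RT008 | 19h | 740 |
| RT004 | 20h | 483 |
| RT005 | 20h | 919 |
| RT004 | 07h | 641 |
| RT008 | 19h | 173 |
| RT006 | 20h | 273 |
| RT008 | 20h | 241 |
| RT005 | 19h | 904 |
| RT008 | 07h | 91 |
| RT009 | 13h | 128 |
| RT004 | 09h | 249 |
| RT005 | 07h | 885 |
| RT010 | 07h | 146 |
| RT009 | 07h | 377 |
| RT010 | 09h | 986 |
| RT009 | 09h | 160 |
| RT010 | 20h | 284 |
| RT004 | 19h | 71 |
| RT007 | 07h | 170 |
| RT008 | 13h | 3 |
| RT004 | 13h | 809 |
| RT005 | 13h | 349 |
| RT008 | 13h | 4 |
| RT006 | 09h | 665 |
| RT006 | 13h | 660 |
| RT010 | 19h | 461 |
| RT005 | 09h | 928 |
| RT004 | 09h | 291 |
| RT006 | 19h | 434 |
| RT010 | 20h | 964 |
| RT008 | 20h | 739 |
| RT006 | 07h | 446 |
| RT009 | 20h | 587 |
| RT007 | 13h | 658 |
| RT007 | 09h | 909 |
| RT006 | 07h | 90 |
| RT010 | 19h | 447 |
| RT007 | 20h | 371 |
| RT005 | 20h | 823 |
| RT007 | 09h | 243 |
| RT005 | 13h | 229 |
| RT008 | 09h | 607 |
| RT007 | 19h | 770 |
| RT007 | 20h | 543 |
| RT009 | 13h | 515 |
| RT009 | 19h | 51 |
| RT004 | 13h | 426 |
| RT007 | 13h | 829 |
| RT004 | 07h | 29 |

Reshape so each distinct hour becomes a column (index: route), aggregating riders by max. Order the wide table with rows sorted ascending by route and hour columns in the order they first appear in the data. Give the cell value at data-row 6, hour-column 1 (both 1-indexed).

655

With rows sorted ascending by route, row 6 is route=RT009. hour columns in first-appearance order: 19h, 07h, 09h, 13h, 20h; column 1 is 19h.
Long rows with route=RT009, hour=19h: max(655, 51) = 655.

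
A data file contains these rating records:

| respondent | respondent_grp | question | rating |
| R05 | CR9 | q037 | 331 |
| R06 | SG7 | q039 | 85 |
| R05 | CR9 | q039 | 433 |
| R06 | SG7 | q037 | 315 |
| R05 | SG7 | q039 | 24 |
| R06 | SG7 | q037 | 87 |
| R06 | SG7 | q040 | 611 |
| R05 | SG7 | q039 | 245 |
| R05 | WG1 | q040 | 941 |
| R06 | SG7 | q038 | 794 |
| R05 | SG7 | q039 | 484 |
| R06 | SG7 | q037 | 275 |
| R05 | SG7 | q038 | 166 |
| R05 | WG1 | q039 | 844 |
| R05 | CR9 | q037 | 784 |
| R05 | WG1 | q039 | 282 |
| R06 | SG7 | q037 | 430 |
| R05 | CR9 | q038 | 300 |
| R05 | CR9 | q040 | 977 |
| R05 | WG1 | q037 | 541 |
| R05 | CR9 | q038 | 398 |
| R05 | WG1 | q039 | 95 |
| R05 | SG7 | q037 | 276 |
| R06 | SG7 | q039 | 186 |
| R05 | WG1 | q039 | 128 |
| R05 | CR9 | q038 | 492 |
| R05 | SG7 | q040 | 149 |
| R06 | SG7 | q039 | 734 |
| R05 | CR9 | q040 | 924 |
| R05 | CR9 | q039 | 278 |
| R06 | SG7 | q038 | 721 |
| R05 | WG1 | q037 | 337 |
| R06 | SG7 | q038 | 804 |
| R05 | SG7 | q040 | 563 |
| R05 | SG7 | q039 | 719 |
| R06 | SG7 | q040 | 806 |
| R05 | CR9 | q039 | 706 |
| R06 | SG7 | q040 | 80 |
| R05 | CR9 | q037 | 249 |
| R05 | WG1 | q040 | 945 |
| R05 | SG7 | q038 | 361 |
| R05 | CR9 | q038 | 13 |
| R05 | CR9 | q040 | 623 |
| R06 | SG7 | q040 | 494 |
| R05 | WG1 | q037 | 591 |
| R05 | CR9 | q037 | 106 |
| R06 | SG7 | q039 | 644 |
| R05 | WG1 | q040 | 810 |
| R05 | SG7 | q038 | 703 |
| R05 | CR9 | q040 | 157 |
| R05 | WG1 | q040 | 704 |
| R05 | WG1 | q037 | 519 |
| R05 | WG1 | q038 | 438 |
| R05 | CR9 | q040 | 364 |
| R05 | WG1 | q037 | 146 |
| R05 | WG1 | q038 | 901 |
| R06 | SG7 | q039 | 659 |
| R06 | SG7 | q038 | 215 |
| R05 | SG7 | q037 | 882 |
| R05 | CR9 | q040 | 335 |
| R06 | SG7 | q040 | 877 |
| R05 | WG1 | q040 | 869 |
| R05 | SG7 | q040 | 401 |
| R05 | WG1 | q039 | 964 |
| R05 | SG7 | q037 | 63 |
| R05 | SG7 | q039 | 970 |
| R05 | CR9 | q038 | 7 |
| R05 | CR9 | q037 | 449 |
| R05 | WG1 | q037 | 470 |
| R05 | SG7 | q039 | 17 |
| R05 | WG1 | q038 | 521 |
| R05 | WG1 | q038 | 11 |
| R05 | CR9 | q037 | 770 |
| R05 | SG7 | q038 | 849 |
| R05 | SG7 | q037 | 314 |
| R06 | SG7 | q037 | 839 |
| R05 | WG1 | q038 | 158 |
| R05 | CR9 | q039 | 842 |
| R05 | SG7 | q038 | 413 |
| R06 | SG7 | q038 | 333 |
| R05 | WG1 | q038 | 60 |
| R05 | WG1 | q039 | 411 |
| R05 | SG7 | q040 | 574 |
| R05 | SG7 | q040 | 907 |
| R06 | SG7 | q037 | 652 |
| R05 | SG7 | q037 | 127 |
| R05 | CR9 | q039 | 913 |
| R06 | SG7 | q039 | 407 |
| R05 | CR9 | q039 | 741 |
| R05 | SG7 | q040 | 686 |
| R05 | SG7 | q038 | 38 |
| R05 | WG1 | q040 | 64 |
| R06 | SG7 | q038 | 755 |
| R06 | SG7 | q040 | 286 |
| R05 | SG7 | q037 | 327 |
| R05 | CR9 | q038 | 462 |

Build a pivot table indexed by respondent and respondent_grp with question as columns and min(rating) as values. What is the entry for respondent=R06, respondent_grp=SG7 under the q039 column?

Rows with respondent=R06, respondent_grp=SG7 and question=q039: rating values are 85, 186, 734, 644, 659, 407.
min(85, 186, 734, 644, 659, 407) = 85.

85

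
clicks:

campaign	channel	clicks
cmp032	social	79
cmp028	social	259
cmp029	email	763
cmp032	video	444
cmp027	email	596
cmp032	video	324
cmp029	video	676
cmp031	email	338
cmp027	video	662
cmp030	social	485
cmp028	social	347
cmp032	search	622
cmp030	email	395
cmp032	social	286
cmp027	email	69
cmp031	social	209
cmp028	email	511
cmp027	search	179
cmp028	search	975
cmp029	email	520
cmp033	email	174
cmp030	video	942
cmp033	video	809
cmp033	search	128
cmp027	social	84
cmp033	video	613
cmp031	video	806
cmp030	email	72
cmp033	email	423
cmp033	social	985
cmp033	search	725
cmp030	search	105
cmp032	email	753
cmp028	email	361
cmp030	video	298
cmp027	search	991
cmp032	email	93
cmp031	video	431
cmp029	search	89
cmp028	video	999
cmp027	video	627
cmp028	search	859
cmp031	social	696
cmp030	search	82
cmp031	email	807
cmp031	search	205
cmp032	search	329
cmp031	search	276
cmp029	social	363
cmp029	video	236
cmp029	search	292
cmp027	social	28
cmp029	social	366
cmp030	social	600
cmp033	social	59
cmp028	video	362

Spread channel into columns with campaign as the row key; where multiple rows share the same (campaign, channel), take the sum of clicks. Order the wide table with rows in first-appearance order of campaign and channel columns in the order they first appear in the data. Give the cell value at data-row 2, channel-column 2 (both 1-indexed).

With rows in first-appearance order of campaign, row 2 is campaign=cmp028. channel columns in first-appearance order: social, email, video, search; column 2 is email.
Long rows with campaign=cmp028, channel=email: 511 + 361 = 872.

872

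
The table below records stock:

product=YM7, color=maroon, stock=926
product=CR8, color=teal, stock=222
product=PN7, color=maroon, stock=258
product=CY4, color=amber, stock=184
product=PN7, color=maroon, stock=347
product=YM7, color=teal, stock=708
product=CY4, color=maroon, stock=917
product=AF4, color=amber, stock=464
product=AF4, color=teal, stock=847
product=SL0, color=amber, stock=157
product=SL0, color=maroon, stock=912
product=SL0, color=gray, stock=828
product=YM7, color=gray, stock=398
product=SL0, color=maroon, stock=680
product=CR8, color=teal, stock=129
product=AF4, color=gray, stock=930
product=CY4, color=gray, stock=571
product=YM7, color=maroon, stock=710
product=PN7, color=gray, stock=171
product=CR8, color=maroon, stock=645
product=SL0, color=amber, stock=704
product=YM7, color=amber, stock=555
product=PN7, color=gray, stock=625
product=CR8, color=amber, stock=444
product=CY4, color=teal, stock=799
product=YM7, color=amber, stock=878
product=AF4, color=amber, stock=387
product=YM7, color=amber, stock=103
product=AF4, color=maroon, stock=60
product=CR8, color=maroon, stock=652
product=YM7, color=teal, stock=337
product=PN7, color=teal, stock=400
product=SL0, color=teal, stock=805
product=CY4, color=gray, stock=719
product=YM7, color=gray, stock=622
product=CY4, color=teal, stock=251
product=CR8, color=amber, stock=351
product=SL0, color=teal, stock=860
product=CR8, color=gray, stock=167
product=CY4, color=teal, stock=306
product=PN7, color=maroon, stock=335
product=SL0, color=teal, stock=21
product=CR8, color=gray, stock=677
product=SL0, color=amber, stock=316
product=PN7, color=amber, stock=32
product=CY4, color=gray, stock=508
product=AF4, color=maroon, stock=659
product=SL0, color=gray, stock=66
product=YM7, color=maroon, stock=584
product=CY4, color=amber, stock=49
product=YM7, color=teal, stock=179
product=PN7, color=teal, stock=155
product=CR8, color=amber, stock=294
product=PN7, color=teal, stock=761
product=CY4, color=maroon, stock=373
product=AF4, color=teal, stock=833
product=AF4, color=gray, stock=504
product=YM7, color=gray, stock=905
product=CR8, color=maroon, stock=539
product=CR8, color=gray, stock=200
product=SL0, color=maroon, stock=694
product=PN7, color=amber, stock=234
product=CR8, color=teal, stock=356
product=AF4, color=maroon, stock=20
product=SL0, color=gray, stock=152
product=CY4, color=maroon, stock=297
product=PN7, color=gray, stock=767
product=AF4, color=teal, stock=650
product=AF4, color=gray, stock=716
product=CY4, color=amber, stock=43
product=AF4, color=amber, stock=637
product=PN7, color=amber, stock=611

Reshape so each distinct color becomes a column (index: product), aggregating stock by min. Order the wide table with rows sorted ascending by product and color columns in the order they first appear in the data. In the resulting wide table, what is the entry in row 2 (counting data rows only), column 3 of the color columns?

294

With rows sorted ascending by product, row 2 is product=CR8. color columns in first-appearance order: maroon, teal, amber, gray; column 3 is amber.
Long rows with product=CR8, color=amber: min(444, 351, 294) = 294.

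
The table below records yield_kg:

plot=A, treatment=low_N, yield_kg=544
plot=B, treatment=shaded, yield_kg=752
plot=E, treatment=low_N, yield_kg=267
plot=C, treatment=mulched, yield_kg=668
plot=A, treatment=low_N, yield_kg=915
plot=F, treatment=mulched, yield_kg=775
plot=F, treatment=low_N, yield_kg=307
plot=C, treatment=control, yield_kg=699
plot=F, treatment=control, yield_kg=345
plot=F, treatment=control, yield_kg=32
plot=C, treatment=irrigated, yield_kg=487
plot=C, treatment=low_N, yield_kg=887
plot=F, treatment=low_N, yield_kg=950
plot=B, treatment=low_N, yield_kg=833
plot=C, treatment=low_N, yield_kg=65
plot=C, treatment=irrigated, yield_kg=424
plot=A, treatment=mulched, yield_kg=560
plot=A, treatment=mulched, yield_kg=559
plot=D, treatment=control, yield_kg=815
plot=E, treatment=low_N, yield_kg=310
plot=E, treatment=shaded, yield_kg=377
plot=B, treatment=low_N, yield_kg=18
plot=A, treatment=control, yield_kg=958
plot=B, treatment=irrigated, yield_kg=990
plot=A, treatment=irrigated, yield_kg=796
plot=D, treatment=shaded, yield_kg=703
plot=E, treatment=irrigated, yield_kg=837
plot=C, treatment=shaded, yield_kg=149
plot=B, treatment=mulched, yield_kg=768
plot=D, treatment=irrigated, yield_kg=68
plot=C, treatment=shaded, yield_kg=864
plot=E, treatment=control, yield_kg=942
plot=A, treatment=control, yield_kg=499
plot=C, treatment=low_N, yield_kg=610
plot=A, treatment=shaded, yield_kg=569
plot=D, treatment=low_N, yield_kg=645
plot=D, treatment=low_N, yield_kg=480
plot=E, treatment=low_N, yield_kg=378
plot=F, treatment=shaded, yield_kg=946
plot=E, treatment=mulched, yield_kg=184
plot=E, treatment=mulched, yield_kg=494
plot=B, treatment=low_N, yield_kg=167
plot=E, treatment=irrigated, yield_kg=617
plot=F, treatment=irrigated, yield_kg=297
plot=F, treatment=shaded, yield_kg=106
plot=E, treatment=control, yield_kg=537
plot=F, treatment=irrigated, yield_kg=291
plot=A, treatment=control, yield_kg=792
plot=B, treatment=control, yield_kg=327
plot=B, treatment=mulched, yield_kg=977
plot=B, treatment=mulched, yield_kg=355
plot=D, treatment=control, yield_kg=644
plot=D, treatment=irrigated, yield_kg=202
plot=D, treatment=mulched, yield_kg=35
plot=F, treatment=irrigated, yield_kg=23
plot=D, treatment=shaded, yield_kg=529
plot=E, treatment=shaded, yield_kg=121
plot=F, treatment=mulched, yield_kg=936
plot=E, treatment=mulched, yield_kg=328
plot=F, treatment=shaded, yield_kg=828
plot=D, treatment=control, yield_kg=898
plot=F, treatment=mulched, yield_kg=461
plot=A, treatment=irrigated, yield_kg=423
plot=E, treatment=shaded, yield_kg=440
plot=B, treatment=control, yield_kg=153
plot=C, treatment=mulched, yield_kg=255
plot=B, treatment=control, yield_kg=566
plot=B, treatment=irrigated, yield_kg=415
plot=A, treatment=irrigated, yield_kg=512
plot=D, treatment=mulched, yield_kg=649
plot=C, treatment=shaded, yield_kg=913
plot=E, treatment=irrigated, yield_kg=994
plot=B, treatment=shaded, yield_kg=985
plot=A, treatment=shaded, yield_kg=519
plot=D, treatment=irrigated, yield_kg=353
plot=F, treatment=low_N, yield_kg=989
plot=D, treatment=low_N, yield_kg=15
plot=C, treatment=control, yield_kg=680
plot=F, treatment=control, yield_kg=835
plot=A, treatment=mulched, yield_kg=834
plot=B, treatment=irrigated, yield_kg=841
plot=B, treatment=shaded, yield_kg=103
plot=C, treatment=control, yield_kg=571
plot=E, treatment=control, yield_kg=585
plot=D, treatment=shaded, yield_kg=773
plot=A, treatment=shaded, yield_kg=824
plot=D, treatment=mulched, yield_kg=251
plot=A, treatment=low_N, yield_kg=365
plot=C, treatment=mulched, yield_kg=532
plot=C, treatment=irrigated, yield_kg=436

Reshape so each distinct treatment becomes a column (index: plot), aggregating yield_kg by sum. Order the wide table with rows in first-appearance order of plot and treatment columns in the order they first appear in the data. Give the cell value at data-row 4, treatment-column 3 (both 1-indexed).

1455

With rows in first-appearance order of plot, row 4 is plot=C. treatment columns in first-appearance order: low_N, shaded, mulched, control, irrigated; column 3 is mulched.
Long rows with plot=C, treatment=mulched: 668 + 255 + 532 = 1455.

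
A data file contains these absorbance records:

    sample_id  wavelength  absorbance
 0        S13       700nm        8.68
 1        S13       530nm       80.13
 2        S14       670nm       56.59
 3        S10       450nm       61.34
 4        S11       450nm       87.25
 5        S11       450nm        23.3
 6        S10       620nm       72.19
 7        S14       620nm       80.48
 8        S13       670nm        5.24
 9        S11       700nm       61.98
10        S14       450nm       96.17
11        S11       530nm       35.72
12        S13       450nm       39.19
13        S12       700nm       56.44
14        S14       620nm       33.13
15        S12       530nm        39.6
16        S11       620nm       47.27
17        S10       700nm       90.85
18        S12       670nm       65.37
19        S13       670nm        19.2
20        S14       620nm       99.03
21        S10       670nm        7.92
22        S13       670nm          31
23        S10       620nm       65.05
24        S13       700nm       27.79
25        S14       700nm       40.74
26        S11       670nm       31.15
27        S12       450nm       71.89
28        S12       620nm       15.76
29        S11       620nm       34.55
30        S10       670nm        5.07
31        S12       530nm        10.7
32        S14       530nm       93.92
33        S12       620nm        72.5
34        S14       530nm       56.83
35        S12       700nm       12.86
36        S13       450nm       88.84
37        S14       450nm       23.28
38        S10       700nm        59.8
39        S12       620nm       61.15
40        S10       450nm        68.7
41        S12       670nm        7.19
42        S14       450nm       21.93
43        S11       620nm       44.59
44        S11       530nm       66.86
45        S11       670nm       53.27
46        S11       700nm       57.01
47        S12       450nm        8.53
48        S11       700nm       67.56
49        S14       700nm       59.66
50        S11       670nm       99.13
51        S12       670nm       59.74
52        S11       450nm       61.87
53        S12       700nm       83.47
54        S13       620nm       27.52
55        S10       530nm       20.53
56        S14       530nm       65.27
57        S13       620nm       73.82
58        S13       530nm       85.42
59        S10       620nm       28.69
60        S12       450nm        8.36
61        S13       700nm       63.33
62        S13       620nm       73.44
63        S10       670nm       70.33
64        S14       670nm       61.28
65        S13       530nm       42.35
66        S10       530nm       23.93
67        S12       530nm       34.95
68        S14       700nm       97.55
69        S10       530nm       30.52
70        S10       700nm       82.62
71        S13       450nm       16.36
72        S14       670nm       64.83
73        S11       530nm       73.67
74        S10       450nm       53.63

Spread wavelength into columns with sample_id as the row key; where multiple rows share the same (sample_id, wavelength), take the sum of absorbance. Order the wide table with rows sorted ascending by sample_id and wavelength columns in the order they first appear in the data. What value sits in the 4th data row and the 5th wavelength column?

With rows sorted ascending by sample_id, row 4 is sample_id=S13. wavelength columns in first-appearance order: 700nm, 530nm, 670nm, 450nm, 620nm; column 5 is 620nm.
Long rows with sample_id=S13, wavelength=620nm: 27.52 + 73.82 + 73.44 = 174.78.

174.78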